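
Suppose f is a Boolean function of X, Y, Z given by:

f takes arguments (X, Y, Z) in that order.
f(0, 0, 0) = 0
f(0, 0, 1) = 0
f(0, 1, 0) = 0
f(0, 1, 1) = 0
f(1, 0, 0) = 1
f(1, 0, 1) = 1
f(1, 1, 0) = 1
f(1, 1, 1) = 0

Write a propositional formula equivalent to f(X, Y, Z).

f(X, Y, Z) = (((X ∧ ¬Y) ∧ ¬Z) ∨ ((X ∧ ¬Y) ∧ Z)) ∨ ((X ∧ Y) ∧ ¬Z)

Collect the rows where f=1 — (1,0,0), (1,0,1), (1,1,0) — and write one minterm per row: X·¬Y·¬Z, X·¬Y·Z, X·Y·¬Z. Their union (logical OR) reproduces the table exactly.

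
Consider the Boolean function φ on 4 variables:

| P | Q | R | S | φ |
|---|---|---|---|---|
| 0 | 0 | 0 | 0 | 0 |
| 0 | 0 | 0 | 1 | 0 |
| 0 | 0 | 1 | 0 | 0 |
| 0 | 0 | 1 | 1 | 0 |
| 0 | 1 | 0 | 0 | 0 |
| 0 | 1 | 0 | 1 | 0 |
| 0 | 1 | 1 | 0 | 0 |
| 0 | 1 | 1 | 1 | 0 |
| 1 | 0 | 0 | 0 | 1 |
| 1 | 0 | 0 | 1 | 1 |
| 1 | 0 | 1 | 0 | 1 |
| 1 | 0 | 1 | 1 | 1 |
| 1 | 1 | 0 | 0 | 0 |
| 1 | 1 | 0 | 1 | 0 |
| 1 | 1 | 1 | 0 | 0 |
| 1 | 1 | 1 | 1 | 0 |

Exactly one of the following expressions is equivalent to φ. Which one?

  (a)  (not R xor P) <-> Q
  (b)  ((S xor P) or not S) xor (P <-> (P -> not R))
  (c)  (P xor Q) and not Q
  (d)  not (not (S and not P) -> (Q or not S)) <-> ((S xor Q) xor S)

(a) fails at (0,0,1,0): the formula yields 1, φ is 0.
(b) fails at (0,0,0,0): the formula yields 1, φ is 0.
(d) fails at (0,0,0,0): the formula yields 1, φ is 0.
That leaves (c). Evaluating it on every row reproduces the table of φ exactly.

c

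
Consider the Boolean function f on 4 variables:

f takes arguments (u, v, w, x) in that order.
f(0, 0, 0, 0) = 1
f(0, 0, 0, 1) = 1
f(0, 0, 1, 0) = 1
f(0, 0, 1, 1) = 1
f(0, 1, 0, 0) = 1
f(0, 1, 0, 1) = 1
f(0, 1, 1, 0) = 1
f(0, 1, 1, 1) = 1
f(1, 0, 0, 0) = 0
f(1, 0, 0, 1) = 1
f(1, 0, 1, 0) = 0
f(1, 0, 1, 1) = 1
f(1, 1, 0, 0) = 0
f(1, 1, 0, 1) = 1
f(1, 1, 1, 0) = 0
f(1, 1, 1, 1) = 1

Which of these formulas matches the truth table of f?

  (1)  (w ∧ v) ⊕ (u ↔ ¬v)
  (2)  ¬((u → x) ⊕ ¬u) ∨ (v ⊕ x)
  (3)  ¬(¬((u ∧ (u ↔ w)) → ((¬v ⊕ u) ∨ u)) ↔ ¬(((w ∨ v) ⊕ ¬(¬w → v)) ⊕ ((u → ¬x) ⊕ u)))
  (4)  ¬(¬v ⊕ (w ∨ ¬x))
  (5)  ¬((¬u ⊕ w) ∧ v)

(1): at (0,0,0,0) it gives 0, but f = 1 — eliminated.
(2): at (1,0,0,0) it gives 1, but f = 0 — eliminated.
(4): at (0,0,0,1) it gives 0, but f = 1 — eliminated.
(5): at (0,1,0,0) it gives 0, but f = 1 — eliminated.
(3) is the remaining candidate, and it agrees with f on all 16 inputs.

3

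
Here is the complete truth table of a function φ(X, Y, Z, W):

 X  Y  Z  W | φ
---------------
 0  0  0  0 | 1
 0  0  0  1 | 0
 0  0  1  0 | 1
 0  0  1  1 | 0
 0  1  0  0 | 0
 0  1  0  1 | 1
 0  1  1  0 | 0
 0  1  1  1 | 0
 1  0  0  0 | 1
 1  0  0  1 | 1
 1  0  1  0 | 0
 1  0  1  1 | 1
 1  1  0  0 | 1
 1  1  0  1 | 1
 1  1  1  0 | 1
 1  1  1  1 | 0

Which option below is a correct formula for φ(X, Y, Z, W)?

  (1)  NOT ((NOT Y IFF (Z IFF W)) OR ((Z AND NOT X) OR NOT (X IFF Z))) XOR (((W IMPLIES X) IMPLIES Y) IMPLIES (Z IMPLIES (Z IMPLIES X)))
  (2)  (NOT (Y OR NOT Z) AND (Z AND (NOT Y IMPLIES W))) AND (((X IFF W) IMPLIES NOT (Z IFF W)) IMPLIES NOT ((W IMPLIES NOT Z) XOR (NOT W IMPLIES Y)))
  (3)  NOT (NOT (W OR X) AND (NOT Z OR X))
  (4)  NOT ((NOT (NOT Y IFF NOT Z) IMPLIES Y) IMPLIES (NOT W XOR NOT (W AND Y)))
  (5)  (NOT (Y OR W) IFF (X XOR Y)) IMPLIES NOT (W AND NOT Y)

(2) disagrees with φ on (0,0,0,0) (formula → 0, table → 1); rule it out.
(3) disagrees with φ on (0,0,0,0) (formula → 0, table → 1); rule it out.
(4) disagrees with φ on (0,0,1,0) (formula → 0, table → 1); rule it out.
(5) disagrees with φ on (0,1,0,0) (formula → 1, table → 0); rule it out.
Only (1) survives; checking it on all 16 rows confirms it matches φ.

1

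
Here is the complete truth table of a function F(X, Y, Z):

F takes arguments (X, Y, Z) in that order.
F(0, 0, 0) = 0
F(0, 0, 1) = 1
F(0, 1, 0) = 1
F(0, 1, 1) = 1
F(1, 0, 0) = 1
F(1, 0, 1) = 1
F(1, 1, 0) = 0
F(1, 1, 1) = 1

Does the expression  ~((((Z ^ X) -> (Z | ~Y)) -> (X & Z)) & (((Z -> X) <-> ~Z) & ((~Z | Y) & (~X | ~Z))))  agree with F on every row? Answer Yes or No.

Test each input against both F and the formula:
  X=0, Y=0, Z=0: formula gives 1, but F = 0 ✗
Row (0,0,0) is a counterexample, so the formula is not equivalent to F.

No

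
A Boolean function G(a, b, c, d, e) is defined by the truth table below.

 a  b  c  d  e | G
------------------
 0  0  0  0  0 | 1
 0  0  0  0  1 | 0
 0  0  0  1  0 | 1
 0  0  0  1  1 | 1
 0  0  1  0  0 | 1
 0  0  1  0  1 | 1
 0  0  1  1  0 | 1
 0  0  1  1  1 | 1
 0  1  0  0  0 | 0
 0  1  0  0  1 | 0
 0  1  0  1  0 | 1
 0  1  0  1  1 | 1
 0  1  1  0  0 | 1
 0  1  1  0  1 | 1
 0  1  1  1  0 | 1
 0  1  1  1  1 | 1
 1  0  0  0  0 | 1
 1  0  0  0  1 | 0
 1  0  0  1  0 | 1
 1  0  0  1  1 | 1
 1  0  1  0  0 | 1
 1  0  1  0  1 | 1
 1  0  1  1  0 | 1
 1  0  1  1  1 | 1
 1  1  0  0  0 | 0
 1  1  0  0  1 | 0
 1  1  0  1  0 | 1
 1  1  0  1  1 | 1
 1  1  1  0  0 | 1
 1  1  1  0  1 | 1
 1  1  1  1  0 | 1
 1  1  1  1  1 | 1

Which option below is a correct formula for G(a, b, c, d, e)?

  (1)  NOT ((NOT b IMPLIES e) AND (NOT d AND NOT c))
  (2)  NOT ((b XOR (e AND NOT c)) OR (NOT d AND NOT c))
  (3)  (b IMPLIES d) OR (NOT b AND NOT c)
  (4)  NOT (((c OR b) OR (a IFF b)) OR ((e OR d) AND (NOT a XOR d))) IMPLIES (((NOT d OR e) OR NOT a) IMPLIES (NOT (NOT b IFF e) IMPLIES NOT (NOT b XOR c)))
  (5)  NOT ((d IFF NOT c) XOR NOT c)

1

(2): at (0,0,0,0,0) it gives 0, but G = 1 — eliminated.
(3): at (0,0,0,0,1) it gives 1, but G = 0 — eliminated.
(4): at (0,0,0,0,1) it gives 1, but G = 0 — eliminated.
(5): at (0,0,0,0,0) it gives 0, but G = 1 — eliminated.
(1) is the remaining candidate, and it agrees with G on all 32 inputs.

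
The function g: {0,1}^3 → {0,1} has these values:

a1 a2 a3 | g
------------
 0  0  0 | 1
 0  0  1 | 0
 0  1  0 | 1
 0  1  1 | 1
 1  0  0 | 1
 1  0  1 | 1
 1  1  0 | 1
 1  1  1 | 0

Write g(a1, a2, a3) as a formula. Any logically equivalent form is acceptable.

The 0-rows are (0,0,1), (1,1,1). Take each as a conjunction (¬a1·¬a2·a3, a1·a2·a3), form their disjunction, and complement — that gives a formula that is 1 everywhere g is.

g(a1, a2, a3) = ~(((~a1 & ~a2) & a3) | ((a1 & a2) & a3))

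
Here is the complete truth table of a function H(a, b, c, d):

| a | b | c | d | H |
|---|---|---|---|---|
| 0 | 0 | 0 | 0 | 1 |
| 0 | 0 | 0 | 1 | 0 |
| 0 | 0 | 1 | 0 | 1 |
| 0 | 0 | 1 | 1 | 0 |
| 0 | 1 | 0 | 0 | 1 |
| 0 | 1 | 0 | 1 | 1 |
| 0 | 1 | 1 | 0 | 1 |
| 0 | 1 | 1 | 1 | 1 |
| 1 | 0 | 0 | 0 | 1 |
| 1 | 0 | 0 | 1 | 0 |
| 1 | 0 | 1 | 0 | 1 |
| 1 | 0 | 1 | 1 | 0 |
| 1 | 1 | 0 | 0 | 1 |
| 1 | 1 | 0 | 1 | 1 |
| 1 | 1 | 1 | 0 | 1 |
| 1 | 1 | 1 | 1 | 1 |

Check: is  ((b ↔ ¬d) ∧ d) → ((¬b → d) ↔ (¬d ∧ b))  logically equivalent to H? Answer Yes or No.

Evaluate ((b ↔ ¬d) ∧ d) → ((¬b → d) ↔ (¬d ∧ b)) on each row and compare to H:
  a=0, b=0, c=0, d=0: formula gives 1, H = 1 ✓
  a=0, b=0, c=0, d=1: formula gives 0, H = 0 ✓
  a=0, b=0, c=1, d=0: formula gives 1, H = 1 ✓
  a=0, b=0, c=1, d=1: formula gives 0, H = 0 ✓
  … (the remaining 12 rows also agree.)
No disagreement on any input; they are logically equivalent.

Yes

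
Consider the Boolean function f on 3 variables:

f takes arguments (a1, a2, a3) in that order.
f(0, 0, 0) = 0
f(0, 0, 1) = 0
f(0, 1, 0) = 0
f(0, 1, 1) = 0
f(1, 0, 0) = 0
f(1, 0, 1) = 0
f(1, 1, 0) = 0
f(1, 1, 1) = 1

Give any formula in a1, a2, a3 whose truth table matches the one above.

f(a1, a2, a3) = (a1 AND a2) AND a3

Only row (1,1,1) gives 1. That row's minterm a1·a2·a3 is f directly.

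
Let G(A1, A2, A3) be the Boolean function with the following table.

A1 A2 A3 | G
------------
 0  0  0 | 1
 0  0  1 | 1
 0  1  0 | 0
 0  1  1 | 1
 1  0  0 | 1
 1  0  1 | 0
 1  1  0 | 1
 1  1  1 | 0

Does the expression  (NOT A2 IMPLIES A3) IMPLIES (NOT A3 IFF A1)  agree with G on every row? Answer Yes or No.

Test each input against both G and the formula:
  A1=0, A2=0, A3=0: formula gives 1, G = 1 ✓
  A1=0, A2=0, A3=1: formula gives 1, G = 1 ✓
  A1=0, A2=1, A3=0: formula gives 0, G = 0 ✓
  A1=0, A2=1, A3=1: formula gives 1, G = 1 ✓
  A1=1, A2=0, A3=0: formula gives 1, G = 1 ✓
  …and likewise for the remaining 3 rows.
No disagreement on any input; they are logically equivalent.

Yes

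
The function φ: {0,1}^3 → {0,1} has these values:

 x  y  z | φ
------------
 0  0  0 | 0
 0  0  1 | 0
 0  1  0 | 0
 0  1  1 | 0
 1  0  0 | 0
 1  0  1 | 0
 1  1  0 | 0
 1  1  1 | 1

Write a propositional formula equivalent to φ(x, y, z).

φ(x, y, z) = (x and y) and z

The output is 1 only when every input is 1 — the AND of all inputs.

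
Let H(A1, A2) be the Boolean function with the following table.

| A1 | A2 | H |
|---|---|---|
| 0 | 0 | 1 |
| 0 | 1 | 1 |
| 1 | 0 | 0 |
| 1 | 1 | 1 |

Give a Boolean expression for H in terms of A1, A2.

H(A1, A2) = A1 -> A2

This is A1 → A2 (false only at 1,0).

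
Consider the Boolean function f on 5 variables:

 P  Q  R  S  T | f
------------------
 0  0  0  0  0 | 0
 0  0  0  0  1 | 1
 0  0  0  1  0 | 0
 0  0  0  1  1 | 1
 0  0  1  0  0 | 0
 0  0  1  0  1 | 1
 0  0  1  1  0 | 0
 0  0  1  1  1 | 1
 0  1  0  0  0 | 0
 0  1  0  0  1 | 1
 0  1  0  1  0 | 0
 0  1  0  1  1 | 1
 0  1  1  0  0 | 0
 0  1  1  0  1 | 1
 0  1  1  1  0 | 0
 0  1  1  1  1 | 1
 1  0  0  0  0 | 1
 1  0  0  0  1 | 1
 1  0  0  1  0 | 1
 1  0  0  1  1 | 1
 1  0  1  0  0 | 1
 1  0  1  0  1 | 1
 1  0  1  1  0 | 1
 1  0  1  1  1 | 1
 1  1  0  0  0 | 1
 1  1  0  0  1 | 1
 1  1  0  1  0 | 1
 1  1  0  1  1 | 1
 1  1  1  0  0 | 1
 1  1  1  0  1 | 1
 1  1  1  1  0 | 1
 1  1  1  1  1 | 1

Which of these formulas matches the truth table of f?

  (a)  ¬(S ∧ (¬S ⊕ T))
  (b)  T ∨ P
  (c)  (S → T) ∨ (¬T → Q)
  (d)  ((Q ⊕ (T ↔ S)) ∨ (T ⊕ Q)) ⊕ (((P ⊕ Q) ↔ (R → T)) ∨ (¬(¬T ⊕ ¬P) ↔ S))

b

(a): at (0,0,0,0,0) it gives 1, but f = 0 — eliminated.
(c): at (0,0,0,0,0) it gives 1, but f = 0 — eliminated.
(d): at (0,0,0,0,0) it gives 1, but f = 0 — eliminated.
Only (b) survives; checking it on all 32 rows confirms it matches f.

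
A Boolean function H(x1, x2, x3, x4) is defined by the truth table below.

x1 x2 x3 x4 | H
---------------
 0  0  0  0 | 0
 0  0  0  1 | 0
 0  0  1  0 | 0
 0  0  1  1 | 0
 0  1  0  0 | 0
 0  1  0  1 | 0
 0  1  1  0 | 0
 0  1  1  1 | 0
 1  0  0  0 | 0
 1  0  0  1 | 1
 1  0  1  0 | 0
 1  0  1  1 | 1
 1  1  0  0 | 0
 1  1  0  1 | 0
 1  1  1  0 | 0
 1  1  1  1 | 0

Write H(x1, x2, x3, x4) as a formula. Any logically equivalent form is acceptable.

H(x1, x2, x3, x4) = (((x1 ∧ ¬x2) ∧ ¬x3) ∧ x4) ∨ (((x1 ∧ ¬x2) ∧ x3) ∧ x4)

The 1-rows are (1,0,0,1), (1,0,1,1). Each contributes one minterm — x1·¬x2·¬x3·x4; x1·¬x2·x3·x4 — and their disjunction is a sum-of-products form of H.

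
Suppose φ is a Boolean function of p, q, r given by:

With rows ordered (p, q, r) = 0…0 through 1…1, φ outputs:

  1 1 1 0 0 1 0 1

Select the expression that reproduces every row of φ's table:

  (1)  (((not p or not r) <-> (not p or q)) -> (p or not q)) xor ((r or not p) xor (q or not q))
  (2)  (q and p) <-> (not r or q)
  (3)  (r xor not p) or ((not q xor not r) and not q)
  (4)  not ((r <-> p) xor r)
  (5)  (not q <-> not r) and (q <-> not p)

3

(1): at (0,1,0) it gives 0, but φ = 1 — eliminated.
(2): at (0,0,0) it gives 0, but φ = 1 — eliminated.
(4): at (0,0,0) it gives 0, but φ = 1 — eliminated.
(5): at (0,0,0) it gives 0, but φ = 1 — eliminated.
That leaves (3). Evaluating it on every row reproduces the table of φ exactly.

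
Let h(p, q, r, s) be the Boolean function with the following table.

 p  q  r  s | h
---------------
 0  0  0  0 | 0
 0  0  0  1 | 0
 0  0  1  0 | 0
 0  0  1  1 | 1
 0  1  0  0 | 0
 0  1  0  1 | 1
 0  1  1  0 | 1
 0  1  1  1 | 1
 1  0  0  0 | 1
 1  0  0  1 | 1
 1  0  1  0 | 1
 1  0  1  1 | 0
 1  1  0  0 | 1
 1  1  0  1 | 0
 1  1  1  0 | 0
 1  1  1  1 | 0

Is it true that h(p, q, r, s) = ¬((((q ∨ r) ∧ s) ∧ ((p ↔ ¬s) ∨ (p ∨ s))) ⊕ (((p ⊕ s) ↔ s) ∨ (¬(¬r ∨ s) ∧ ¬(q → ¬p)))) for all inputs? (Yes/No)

No

Evaluate ¬((((q ∨ r) ∧ s) ∧ ((p ↔ ¬s) ∨ (p ∨ s))) ⊕ (((p ⊕ s) ↔ s) ∨ (¬(¬r ∨ s) ∧ ¬(q → ¬p)))) on each row and compare to h:
  p=0, q=0, r=0, s=0: formula gives 0, h = 0 ✓
  p=0, q=0, r=0, s=1: formula gives 0, h = 0 ✓
  p=0, q=0, r=1, s=0: formula gives 0, h = 0 ✓
  p=0, q=0, r=1, s=1: formula gives 1, h = 1 ✓
  …
  p=0, q=1, r=1, s=0: formula gives 0, but h = 1 ✗
Since they disagree at (0,1,1,0), the expression is not a correct formula for h.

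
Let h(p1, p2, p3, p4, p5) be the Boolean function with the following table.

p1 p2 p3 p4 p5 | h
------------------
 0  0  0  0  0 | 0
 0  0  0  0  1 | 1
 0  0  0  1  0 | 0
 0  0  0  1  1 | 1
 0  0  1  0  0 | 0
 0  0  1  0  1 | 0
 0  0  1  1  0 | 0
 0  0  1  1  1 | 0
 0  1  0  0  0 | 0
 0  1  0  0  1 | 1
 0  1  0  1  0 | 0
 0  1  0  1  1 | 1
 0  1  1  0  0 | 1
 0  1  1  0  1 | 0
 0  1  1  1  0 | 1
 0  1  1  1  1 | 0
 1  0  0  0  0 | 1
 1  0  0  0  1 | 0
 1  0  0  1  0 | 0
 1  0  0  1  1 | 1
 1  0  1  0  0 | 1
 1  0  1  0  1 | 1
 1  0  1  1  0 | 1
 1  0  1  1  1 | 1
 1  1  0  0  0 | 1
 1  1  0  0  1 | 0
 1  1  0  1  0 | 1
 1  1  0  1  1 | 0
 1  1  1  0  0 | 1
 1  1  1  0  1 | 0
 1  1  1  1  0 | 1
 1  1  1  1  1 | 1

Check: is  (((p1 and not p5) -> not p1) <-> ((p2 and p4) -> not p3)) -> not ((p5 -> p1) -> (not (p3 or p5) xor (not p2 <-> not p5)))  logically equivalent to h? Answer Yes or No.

No

Test each input against both h and the formula:
  p1=0, p2=0, p3=0, p4=0, p5=0: formula gives 1, but h = 0 ✗
Since they disagree at (0,0,0,0,0), the expression is not a correct formula for h.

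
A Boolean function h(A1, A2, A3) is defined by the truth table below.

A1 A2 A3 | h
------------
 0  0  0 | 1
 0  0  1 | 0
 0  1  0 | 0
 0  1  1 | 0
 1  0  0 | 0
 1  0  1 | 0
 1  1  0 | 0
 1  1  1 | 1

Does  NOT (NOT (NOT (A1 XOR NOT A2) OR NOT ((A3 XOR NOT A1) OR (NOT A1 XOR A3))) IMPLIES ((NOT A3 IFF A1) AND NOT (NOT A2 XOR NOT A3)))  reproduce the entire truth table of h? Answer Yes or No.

Check the formula against h row by row:
  A1=0, A2=0, A3=0: formula gives 1, h = 1 ✓
  A1=0, A2=0, A3=1: formula gives 0, h = 0 ✓
  A1=0, A2=1, A3=0: formula gives 0, h = 0 ✓
  A1=0, A2=1, A3=1: formula gives 0, h = 0 ✓
  A1=1, A2=0, A3=0: formula gives 0, h = 0 ✓
  …and likewise for the remaining 3 rows.
No disagreement on any input; they are logically equivalent.

Yes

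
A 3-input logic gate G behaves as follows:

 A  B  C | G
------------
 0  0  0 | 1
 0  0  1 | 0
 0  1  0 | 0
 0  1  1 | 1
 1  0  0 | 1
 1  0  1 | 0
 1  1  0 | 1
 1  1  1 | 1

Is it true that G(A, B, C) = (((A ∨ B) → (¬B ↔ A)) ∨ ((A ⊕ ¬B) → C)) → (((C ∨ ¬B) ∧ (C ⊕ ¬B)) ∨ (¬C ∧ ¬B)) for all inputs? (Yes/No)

Test each input against both G and the formula:
  A=0, B=0, C=0: formula gives 1, G = 1 ✓
  A=0, B=0, C=1: formula gives 0, G = 0 ✓
  A=0, B=1, C=0: formula gives 0, G = 0 ✓
  A=0, B=1, C=1: formula gives 1, G = 1 ✓
  A=1, B=0, C=0: formula gives 1, G = 1 ✓
  …and likewise for the remaining 3 rows.
Every row agrees, so the formula is equivalent.

Yes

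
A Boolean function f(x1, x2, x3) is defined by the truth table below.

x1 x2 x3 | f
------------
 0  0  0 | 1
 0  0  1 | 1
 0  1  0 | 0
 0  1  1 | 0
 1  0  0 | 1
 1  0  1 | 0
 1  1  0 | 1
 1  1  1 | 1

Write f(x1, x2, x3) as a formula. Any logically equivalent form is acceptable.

There are just 3 zero rows: (0,1,0), (0,1,1), (1,0,1). Their minterms are ¬x1·x2·¬x3, ¬x1·x2·x3, x1·¬x2·x3; the OR of those covers precisely the 0-outputs, and negating it yields f.

f(x1, x2, x3) = NOT ((((NOT x1 AND x2) AND NOT x3) OR ((NOT x1 AND x2) AND x3)) OR ((x1 AND NOT x2) AND x3))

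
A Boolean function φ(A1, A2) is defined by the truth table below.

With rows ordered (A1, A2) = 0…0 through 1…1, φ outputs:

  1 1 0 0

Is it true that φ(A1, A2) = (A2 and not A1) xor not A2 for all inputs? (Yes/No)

Test each input against both φ and the formula:
  A1=0, A2=0: formula gives 1, φ = 1 ✓
  A1=0, A2=1: formula gives 1, φ = 1 ✓
  A1=1, A2=0: formula gives 1, but φ = 0 ✗
Row (1,0) is a counterexample, so the formula is not equivalent to φ.

No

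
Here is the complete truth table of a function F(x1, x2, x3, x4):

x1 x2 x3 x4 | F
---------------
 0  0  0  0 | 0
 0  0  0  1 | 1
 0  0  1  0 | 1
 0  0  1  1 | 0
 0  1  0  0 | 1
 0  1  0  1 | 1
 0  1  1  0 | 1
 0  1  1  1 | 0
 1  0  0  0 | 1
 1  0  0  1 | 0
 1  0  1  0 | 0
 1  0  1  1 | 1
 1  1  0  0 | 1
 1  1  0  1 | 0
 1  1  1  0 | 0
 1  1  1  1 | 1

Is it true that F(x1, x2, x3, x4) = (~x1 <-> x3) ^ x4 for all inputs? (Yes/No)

No

Evaluate (~x1 <-> x3) ^ x4 on each row and compare to F:
  x1=0, x2=0, x3=0, x4=0: formula gives 0, F = 0 ✓
  x1=0, x2=0, x3=0, x4=1: formula gives 1, F = 1 ✓
  x1=0, x2=0, x3=1, x4=0: formula gives 1, F = 1 ✓
  x1=0, x2=0, x3=1, x4=1: formula gives 0, F = 0 ✓
  x1=0, x2=1, x3=0, x4=0: formula gives 0, but F = 1 ✗
Since they disagree at (0,1,0,0), the expression is not a correct formula for F.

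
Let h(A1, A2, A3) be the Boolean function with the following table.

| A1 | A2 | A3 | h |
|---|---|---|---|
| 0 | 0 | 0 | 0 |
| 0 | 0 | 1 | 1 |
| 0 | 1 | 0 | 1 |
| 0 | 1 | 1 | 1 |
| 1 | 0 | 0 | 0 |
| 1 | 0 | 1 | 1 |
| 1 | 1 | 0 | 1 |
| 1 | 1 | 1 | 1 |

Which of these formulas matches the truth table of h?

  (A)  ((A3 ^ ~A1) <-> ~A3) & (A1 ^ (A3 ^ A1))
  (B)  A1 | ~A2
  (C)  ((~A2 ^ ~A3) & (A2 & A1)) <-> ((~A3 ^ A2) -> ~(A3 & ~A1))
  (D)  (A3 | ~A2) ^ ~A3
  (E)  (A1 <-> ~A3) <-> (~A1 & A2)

(A): at (0,1,0) it gives 0, but h = 1 — eliminated.
(B): at (0,0,0) it gives 1, but h = 0 — eliminated.
(C): at (0,0,1) it gives 0, but h = 1 — eliminated.
(E): at (0,0,0) it gives 1, but h = 0 — eliminated.
(D) is the remaining candidate, and it agrees with h on all 8 inputs.

D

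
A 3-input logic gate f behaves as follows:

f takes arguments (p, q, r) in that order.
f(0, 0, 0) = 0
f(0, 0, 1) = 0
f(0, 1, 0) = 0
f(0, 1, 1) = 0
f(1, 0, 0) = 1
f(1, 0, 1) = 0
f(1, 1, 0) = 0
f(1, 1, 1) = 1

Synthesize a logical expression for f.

The 1-rows are (1,0,0), (1,1,1). Each contributes one minterm — p·¬q·¬r; p·q·r — and their disjunction is a sum-of-products form of f.

f(p, q, r) = ((p · q') · r') + ((p · q) · r)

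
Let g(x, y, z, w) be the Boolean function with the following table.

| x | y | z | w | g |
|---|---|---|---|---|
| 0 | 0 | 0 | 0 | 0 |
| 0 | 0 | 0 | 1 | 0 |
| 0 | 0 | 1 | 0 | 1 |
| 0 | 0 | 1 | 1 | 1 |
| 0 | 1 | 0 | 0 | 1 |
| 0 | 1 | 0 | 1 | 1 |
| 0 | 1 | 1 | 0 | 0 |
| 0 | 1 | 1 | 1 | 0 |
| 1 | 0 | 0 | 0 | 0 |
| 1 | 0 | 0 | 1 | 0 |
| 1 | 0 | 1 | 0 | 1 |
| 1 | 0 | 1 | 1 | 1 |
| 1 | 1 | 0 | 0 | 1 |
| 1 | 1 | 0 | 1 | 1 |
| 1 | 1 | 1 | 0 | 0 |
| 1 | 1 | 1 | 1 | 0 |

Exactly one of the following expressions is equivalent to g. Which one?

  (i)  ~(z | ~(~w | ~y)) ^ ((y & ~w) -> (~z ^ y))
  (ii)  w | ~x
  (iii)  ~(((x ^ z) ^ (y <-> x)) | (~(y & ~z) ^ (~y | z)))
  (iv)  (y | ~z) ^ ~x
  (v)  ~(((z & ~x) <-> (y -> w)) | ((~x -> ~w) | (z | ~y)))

(i): at (0,1,1,0) it gives 1, but g = 0 — eliminated.
(ii): at (0,0,0,0) it gives 1, but g = 0 — eliminated.
(iv): at (0,1,0,0) it gives 0, but g = 1 — eliminated.
(v): at (0,0,1,0) it gives 0, but g = 1 — eliminated.
Only (iii) survives; checking it on all 16 rows confirms it matches g.

iii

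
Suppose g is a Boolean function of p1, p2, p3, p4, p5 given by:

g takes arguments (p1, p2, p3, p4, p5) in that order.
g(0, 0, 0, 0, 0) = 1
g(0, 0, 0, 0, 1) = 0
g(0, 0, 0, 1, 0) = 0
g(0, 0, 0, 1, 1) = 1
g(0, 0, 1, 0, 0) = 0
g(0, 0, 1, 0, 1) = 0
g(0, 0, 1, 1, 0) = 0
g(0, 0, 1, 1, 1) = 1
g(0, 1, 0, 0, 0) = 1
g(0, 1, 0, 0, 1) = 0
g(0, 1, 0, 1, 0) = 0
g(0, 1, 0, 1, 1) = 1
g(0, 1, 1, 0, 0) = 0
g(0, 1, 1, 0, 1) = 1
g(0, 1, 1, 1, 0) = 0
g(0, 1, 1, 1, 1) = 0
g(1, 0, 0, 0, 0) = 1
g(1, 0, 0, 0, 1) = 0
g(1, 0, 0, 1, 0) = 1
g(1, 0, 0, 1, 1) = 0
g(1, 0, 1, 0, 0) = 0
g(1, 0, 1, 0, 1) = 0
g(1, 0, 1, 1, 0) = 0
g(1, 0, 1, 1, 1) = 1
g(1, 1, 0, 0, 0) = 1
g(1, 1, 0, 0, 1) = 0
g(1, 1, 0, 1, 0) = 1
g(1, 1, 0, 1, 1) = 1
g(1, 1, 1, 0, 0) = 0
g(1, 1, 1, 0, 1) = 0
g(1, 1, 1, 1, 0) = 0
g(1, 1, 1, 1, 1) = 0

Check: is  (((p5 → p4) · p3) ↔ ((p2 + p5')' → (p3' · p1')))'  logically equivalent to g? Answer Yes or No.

Test each input against both g and the formula:
  p1=0, p2=0, p3=0, p4=0, p5=0: formula gives 1, g = 1 ✓
  p1=0, p2=0, p3=0, p4=0, p5=1: formula gives 1, but g = 0 ✗
Since they disagree at (0,0,0,0,1), the expression is not a correct formula for g.

No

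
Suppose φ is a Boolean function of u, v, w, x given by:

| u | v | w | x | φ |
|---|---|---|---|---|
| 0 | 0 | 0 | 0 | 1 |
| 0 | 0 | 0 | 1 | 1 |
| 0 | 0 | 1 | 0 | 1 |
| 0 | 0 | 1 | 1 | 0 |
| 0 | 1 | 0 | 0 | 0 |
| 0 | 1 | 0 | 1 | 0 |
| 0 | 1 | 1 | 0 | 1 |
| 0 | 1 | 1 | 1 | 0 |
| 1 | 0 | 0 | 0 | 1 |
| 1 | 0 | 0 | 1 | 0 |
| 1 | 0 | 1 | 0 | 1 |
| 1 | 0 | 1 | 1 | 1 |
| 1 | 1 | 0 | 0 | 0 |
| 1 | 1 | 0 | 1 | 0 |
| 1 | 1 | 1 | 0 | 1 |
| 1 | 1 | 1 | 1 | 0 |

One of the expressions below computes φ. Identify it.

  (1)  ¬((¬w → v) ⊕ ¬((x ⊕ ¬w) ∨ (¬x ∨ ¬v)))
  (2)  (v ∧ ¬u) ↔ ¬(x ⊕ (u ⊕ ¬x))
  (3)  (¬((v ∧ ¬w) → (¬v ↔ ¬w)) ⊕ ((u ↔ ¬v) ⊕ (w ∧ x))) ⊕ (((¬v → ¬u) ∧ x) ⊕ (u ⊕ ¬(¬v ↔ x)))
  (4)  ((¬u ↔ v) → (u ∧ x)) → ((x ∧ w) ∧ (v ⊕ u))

3

(1): at (0,0,1,0) it gives 0, but φ = 1 — eliminated.
(2): at (0,0,1,1) it gives 1, but φ = 0 — eliminated.
(4): at (0,0,0,0) it gives 0, but φ = 1 — eliminated.
That leaves (3). Evaluating it on every row reproduces the table of φ exactly.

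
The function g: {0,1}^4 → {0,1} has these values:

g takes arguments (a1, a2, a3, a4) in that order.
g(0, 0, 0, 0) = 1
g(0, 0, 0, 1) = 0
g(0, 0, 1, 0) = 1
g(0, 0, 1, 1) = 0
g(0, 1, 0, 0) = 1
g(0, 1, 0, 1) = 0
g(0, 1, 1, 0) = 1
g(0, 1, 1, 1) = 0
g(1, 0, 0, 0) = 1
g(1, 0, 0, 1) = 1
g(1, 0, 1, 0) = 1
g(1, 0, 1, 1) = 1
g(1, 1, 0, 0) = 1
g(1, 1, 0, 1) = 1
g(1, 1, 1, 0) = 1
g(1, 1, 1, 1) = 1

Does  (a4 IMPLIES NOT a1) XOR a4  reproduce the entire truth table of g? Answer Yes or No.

Yes

Check the formula against g row by row:
  a1=0, a2=0, a3=0, a4=0: formula gives 1, g = 1 ✓
  a1=0, a2=0, a3=0, a4=1: formula gives 0, g = 0 ✓
  a1=0, a2=0, a3=1, a4=0: formula gives 1, g = 1 ✓
  a1=0, a2=0, a3=1, a4=1: formula gives 0, g = 0 ✓
  … (the remaining 12 rows also agree.)
All 16 rows match — the expression computes g exactly.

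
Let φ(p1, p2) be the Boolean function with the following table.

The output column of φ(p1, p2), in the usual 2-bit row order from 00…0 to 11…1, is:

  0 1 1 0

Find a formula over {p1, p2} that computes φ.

φ(p1, p2) = p1 ⊕ p2

The output is 1 exactly when an odd number of inputs are 1 — the 2-way XOR (parity).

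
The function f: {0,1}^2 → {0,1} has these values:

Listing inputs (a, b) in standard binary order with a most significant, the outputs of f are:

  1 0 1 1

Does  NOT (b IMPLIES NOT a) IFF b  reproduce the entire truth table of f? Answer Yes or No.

Evaluate NOT (b IMPLIES NOT a) IFF b on each row and compare to f:
  a=0, b=0: formula gives 1, f = 1 ✓
  a=0, b=1: formula gives 0, f = 0 ✓
  a=1, b=0: formula gives 1, f = 1 ✓
  a=1, b=1: formula gives 1, f = 1 ✓
All 4 rows match — the expression computes f exactly.

Yes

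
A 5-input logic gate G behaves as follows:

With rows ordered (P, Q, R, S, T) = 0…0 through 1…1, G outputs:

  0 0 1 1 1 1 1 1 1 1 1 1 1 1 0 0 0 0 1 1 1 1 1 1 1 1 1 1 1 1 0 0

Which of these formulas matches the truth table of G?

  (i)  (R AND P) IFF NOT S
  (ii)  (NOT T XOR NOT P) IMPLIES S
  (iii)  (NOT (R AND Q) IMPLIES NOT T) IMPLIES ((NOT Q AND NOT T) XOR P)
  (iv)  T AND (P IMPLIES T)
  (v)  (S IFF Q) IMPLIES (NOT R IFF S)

(i): at (0,0,1,0,0) it gives 0, but G = 1 — eliminated.
(ii): at (0,0,0,0,0) it gives 1, but G = 0 — eliminated.
(iii): at (0,0,0,0,0) it gives 1, but G = 0 — eliminated.
(iv): at (0,0,0,0,1) it gives 1, but G = 0 — eliminated.
That leaves (v). Evaluating it on every row reproduces the table of G exactly.

v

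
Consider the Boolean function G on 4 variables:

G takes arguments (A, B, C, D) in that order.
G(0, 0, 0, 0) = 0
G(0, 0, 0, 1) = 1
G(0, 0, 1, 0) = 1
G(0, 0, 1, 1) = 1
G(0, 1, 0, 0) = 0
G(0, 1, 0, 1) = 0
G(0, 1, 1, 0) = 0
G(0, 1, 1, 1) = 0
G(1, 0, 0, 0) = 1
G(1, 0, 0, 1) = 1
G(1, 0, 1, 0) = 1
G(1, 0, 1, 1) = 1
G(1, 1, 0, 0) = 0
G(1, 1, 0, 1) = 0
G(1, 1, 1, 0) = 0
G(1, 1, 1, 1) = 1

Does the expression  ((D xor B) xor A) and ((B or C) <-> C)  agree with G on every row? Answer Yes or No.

Evaluate ((D xor B) xor A) and ((B or C) <-> C) on each row and compare to G:
  A=0, B=0, C=0, D=0: formula gives 0, G = 0 ✓
  A=0, B=0, C=0, D=1: formula gives 1, G = 1 ✓
  A=0, B=0, C=1, D=0: formula gives 0, but G = 1 ✗
A single disagreement suffices: at (0,0,1,0) they differ, so the formula does not compute G.

No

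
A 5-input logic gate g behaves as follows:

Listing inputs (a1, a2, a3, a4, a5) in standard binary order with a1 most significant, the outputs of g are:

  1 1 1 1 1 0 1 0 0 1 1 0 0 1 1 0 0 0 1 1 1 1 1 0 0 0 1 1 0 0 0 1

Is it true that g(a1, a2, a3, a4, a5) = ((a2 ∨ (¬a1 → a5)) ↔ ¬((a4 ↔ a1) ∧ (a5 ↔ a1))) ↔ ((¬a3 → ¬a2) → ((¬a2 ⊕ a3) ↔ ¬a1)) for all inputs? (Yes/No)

No

Test each input against both g and the formula:
  a1=0, a2=0, a3=0, a4=0, a5=0: formula gives 1, g = 1 ✓
  a1=0, a2=0, a3=0, a4=0, a5=1: formula gives 1, g = 1 ✓
  a1=0, a2=0, a3=0, a4=1, a5=0: formula gives 0, but g = 1 ✗
Since they disagree at (0,0,0,1,0), the expression is not a correct formula for g.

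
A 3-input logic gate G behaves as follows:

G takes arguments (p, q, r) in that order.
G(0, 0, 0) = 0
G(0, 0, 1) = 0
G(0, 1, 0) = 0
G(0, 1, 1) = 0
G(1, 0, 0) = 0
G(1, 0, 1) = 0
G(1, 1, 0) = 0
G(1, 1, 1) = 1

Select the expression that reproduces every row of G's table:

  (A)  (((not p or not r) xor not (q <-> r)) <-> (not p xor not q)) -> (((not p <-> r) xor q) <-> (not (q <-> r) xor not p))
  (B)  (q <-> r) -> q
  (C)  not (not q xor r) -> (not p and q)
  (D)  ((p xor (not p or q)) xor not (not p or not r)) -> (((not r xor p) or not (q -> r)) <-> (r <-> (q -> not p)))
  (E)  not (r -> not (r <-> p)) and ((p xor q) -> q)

E

(A): at (0,0,0) it gives 1, but G = 0 — eliminated.
(B): at (0,0,1) it gives 1, but G = 0 — eliminated.
(C): at (0,0,0) it gives 1, but G = 0 — eliminated.
(D): at (1,0,0) it gives 1, but G = 0 — eliminated.
Only (E) survives; checking it on all 8 rows confirms it matches G.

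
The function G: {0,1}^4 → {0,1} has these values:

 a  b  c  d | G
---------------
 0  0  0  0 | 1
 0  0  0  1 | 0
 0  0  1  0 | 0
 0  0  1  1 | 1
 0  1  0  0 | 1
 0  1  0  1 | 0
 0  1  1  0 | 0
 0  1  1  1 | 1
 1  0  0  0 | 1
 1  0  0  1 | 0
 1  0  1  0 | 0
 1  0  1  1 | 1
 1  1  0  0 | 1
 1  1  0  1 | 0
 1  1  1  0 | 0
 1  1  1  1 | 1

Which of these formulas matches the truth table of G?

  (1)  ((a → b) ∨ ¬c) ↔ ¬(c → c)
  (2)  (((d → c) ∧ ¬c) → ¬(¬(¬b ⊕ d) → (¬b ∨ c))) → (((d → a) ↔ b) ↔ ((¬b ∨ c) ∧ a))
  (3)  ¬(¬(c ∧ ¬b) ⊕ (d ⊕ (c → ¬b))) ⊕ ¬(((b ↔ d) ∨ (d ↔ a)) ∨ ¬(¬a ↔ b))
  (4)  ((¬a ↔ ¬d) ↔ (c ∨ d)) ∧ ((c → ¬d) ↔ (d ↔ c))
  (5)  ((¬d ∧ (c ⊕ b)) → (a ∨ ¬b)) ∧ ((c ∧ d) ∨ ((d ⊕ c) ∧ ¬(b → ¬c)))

(1): at (0,0,0,0) it gives 0, but G = 1 — eliminated.
(2): at (0,0,1,0) it gives 1, but G = 0 — eliminated.
(4): at (0,0,0,0) it gives 0, but G = 1 — eliminated.
(5): at (0,0,0,0) it gives 0, but G = 1 — eliminated.
Only (3) survives; checking it on all 16 rows confirms it matches G.

3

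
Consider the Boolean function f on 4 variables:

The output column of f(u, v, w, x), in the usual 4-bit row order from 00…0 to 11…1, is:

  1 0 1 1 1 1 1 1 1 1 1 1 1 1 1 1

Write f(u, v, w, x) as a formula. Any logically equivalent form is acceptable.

f(u, v, w, x) = not (((not u and not v) and not w) and x)

Only row (0,0,0,1) gives 0. So f is 1 everywhere except there — the complement of the minterm ¬u·¬v·¬w·x.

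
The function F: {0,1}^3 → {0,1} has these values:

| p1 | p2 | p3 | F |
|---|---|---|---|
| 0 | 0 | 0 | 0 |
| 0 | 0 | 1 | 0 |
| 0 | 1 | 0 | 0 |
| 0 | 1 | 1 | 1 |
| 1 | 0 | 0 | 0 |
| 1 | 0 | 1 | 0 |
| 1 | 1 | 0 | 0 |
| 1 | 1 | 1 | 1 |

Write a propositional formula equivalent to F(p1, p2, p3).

F(p1, p2, p3) = ((~p1 & p2) & p3) | ((p1 & p2) & p3)

Collect the rows where F=1 — (0,1,1), (1,1,1) — and write one minterm per row: ¬p1·p2·p3, p1·p2·p3. Their union (logical OR) reproduces the table exactly.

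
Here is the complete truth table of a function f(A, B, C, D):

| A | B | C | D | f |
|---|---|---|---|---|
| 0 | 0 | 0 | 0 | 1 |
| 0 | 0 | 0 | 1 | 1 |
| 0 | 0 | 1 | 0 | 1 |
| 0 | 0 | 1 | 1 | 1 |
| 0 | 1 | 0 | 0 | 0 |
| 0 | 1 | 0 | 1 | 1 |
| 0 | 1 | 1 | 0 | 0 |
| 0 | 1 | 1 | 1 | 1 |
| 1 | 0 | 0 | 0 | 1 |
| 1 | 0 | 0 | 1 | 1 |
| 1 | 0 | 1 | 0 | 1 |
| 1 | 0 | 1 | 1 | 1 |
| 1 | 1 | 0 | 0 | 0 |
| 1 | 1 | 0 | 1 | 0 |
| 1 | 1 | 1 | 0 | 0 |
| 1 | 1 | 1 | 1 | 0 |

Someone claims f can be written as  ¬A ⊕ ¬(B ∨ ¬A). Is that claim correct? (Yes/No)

No

Test each input against both f and the formula:
  A=0, B=0, C=0, D=0: formula gives 1, f = 1 ✓
  A=0, B=0, C=0, D=1: formula gives 1, f = 1 ✓
  A=0, B=0, C=1, D=0: formula gives 1, f = 1 ✓
  A=0, B=0, C=1, D=1: formula gives 1, f = 1 ✓
  A=0, B=1, C=0, D=0: formula gives 1, but f = 0 ✗
Row (0,1,0,0) is a counterexample, so the formula is not equivalent to f.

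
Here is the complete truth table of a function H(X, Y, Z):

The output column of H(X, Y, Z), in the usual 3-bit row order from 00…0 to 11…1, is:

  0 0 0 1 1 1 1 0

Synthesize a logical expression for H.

H=1 on 4 inputs: (0,1,1), (1,0,0), (1,0,1), (1,1,0). Reading each as a conjunction of literals (¬X·Y·Z, X·¬Y·¬Z, X·¬Y·Z, X·Y·¬Z) and taking the OR gives the canonical DNF.

H(X, Y, Z) = ((((~X & Y) & Z) | ((X & ~Y) & ~Z)) | ((X & ~Y) & Z)) | ((X & Y) & ~Z)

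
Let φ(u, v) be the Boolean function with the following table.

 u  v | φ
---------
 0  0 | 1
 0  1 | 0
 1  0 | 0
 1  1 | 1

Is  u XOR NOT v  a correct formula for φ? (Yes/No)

Test each input against both φ and the formula:
  u=0, v=0: formula gives 1, φ = 1 ✓
  u=0, v=1: formula gives 0, φ = 0 ✓
  u=1, v=0: formula gives 0, φ = 0 ✓
  u=1, v=1: formula gives 1, φ = 1 ✓
Every row agrees, so the formula is equivalent.

Yes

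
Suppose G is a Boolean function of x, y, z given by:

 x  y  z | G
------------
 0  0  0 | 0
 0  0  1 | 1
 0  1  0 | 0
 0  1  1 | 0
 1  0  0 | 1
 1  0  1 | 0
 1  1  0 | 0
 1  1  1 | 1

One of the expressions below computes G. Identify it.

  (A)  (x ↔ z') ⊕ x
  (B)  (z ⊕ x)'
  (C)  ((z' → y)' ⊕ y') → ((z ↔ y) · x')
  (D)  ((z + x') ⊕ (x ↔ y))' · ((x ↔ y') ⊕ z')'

(A) disagrees with G on (0,1,1) (formula → 1, table → 0); rule it out.
(B) disagrees with G on (0,0,0) (formula → 1, table → 0); rule it out.
(C) disagrees with G on (0,0,0) (formula → 1, table → 0); rule it out.
(D) is the remaining candidate, and it agrees with G on all 8 inputs.

D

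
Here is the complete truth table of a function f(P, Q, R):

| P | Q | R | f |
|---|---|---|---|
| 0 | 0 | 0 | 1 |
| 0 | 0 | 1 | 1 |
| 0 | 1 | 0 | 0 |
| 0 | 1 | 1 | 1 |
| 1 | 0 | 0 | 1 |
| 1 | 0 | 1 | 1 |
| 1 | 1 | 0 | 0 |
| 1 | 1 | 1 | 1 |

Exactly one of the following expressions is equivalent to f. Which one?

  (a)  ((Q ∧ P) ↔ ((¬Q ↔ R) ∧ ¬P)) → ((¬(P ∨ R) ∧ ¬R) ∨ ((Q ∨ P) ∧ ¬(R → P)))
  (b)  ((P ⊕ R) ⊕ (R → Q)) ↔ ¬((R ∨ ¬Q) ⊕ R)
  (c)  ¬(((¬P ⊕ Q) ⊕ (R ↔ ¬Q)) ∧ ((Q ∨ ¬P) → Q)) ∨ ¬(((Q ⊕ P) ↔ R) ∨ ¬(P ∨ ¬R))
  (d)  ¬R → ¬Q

d

(a): at (0,1,0) it gives 1, but f = 0 — eliminated.
(b): at (0,0,0) it gives 0, but f = 1 — eliminated.
(c): at (0,1,0) it gives 1, but f = 0 — eliminated.
(d) is the remaining candidate, and it agrees with f on all 8 inputs.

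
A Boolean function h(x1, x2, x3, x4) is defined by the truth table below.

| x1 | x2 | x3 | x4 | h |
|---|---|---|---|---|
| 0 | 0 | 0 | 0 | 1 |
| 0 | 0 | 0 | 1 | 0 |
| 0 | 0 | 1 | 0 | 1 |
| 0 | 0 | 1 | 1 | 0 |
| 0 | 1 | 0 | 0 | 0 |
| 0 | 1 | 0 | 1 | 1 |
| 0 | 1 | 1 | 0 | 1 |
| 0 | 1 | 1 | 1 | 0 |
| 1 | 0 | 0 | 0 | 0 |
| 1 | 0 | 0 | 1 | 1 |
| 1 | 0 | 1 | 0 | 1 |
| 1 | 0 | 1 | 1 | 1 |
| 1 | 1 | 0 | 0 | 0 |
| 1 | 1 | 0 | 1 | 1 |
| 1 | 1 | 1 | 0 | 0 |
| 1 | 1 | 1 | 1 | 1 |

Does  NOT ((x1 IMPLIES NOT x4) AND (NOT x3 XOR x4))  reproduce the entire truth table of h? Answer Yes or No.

Evaluate NOT ((x1 IMPLIES NOT x4) AND (NOT x3 XOR x4)) on each row and compare to h:
  x1=0, x2=0, x3=0, x4=0: formula gives 0, but h = 1 ✗
Row (0,0,0,0) is a counterexample, so the formula is not equivalent to h.

No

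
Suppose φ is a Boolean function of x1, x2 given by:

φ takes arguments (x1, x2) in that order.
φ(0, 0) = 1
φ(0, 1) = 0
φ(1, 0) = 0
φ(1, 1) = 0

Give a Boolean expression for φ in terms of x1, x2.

φ(x1, x2) = ¬(x1 ∨ x2)

The output is 1 only when every input is 0 — NOR of all inputs.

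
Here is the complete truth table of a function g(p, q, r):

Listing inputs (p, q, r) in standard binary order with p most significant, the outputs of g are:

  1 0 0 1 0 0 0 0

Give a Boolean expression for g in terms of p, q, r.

g(p, q, r) = ((p' · q') · r') + ((p' · q) · r)

Collect the rows where g=1 — (0,0,0), (0,1,1) — and write one minterm per row: ¬p·¬q·¬r, ¬p·q·r. Their union (logical OR) reproduces the table exactly.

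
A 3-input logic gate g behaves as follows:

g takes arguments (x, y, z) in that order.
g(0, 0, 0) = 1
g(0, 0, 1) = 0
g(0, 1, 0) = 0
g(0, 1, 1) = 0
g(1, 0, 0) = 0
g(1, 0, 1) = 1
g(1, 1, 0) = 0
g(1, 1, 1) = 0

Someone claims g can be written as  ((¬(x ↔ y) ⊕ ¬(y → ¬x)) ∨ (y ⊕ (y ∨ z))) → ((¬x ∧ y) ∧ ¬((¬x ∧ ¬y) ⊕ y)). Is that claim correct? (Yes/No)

No

Evaluate ((¬(x ↔ y) ⊕ ¬(y → ¬x)) ∨ (y ⊕ (y ∨ z))) → ((¬x ∧ y) ∧ ¬((¬x ∧ ¬y) ⊕ y)) on each row and compare to g:
  x=0, y=0, z=0: formula gives 1, g = 1 ✓
  x=0, y=0, z=1: formula gives 0, g = 0 ✓
  x=0, y=1, z=0: formula gives 0, g = 0 ✓
  x=0, y=1, z=1: formula gives 0, g = 0 ✓
  x=1, y=0, z=0: formula gives 0, g = 0 ✓
  x=1, y=0, z=1: formula gives 0, but g = 1 ✗
Row (1,0,1) is a counterexample, so the formula is not equivalent to g.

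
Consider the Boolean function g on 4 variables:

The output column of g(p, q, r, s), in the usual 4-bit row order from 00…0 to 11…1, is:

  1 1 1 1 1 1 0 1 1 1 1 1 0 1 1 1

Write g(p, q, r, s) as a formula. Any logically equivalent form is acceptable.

g(p, q, r, s) = ((((p' · q) · r) · s') + (((p · q) · r') · s'))'

The 0-rows are (0,1,1,0), (1,1,0,0). Take each as a conjunction (¬p·q·r·¬s, p·q·¬r·¬s), form their disjunction, and complement — that gives a formula that is 1 everywhere g is.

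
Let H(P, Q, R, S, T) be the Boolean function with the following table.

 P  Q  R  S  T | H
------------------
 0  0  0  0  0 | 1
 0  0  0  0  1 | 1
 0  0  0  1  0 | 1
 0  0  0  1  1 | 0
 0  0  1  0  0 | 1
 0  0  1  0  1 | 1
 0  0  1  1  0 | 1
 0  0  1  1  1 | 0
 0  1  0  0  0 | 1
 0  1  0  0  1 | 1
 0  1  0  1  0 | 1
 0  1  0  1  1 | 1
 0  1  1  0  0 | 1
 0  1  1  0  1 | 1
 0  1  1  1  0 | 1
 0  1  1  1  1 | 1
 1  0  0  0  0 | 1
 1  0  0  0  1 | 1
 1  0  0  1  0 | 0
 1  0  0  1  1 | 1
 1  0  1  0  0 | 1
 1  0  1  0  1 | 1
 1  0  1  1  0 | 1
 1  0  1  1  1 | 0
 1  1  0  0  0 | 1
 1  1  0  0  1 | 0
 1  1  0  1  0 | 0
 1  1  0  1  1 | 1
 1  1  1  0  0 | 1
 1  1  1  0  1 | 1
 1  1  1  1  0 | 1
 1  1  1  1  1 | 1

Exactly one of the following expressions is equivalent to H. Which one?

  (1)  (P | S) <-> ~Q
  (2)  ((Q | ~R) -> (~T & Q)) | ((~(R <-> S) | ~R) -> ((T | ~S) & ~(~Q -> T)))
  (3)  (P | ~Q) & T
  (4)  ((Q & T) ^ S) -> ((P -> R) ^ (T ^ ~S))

(1) fails at (0,0,0,0,0): the formula yields 0, H is 1.
(2) fails at (0,0,0,0,1): the formula yields 0, H is 1.
(3) fails at (0,0,0,0,0): the formula yields 0, H is 1.
That leaves (4). Evaluating it on every row reproduces the table of H exactly.

4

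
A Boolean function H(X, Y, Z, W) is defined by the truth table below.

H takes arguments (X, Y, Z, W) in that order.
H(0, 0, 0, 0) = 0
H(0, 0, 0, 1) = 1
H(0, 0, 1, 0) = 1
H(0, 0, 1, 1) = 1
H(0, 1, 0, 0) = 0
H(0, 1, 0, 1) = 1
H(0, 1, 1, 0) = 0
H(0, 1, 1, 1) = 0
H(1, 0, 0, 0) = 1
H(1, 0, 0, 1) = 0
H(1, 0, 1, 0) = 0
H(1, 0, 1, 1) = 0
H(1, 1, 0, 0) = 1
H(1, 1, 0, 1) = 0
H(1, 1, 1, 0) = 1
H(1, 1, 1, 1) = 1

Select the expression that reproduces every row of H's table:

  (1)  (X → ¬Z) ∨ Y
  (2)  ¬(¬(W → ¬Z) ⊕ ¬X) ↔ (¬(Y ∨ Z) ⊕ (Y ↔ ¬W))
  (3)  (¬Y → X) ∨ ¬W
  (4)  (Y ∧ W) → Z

(1) fails at (0,0,0,0): the formula yields 1, H is 0.
(3) fails at (0,0,0,0): the formula yields 1, H is 0.
(4) fails at (0,0,0,0): the formula yields 1, H is 0.
Only (2) survives; checking it on all 16 rows confirms it matches H.

2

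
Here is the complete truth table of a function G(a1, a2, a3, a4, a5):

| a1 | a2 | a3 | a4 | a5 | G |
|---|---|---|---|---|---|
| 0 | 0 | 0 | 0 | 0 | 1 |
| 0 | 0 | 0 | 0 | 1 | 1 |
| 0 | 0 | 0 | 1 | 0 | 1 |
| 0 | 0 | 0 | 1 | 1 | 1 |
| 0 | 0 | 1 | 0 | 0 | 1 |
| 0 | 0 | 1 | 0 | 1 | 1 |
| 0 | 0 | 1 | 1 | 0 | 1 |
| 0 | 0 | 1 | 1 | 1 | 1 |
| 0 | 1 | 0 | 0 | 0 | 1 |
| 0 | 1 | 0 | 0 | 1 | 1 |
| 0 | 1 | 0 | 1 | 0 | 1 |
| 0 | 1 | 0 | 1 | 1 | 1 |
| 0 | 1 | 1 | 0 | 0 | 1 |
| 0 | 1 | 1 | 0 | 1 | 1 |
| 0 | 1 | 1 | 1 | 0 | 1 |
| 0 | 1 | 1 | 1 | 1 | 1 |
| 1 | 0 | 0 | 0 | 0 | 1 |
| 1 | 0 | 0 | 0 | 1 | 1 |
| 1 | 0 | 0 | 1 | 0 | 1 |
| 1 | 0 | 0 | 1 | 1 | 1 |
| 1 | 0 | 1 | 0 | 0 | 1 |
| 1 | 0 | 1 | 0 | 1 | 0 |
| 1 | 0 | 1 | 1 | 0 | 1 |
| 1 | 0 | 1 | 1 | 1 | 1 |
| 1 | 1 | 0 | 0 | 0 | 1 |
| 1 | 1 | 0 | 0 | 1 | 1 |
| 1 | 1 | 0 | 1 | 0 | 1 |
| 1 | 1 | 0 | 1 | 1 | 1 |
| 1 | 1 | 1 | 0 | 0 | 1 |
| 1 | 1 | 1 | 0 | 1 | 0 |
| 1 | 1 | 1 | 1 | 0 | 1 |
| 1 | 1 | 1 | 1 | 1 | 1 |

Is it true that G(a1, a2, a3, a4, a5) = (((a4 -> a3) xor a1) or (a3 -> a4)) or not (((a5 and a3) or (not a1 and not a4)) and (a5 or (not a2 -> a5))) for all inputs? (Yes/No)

Yes

Evaluate (((a4 -> a3) xor a1) or (a3 -> a4)) or not (((a5 and a3) or (not a1 and not a4)) and (a5 or (not a2 -> a5))) on each row and compare to G:
  a1=0, a2=0, a3=0, a4=0, a5=0: formula gives 1, G = 1 ✓
  a1=0, a2=0, a3=0, a4=0, a5=1: formula gives 1, G = 1 ✓
  a1=0, a2=0, a3=0, a4=1, a5=0: formula gives 1, G = 1 ✓
  a1=0, a2=0, a3=0, a4=1, a5=1: formula gives 1, G = 1 ✓
  … (the remaining 28 rows also agree.)
All 32 rows match — the expression computes G exactly.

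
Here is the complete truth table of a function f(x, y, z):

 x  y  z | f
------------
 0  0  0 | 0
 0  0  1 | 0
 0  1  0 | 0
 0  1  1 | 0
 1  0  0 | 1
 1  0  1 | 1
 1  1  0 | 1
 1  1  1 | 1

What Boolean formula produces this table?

The output simply equals x.

f(x, y, z) = x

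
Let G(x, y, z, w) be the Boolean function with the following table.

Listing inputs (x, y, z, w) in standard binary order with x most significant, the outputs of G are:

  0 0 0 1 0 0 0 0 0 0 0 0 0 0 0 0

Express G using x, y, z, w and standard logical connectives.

G(x, y, z, w) = ((NOT x AND NOT y) AND z) AND w

G is 1 on exactly one input, (0,0,1,1), whose minterm is ¬x·¬y·z·w. So G is just that conjunction.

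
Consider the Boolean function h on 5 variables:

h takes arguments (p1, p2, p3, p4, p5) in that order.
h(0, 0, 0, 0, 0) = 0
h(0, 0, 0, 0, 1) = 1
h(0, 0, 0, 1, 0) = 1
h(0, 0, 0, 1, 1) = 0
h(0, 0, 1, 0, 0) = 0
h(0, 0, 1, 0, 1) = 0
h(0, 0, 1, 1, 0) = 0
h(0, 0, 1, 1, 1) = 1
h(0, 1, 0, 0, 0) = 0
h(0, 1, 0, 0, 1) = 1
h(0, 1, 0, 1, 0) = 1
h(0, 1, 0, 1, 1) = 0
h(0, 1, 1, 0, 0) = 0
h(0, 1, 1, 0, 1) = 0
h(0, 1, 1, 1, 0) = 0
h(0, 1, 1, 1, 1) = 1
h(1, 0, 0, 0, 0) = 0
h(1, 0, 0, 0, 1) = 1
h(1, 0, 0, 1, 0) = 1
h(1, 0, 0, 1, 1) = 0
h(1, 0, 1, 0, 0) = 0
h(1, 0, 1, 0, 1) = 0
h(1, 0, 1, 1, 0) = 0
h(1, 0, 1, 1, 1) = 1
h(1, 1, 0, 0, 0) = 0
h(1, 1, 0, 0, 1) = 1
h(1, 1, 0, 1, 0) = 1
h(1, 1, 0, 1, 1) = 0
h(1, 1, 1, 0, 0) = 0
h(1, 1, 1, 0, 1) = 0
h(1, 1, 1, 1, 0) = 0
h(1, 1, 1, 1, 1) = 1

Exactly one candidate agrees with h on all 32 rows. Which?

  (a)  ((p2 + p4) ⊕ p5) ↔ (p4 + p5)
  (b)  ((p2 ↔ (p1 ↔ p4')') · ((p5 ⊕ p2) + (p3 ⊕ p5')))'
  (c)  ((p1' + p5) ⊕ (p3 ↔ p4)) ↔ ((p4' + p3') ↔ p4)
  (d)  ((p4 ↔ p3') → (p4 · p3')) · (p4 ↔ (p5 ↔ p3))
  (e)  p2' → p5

(a) fails at (0,0,0,0,0): the formula yields 1, h is 0.
(b) fails at (0,0,0,0,0): the formula yields 1, h is 0.
(c) fails at (0,0,0,0,0): the formula yields 1, h is 0.
(e) fails at (0,0,0,1,0): the formula yields 0, h is 1.
(d) is the remaining candidate, and it agrees with h on all 32 inputs.

d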